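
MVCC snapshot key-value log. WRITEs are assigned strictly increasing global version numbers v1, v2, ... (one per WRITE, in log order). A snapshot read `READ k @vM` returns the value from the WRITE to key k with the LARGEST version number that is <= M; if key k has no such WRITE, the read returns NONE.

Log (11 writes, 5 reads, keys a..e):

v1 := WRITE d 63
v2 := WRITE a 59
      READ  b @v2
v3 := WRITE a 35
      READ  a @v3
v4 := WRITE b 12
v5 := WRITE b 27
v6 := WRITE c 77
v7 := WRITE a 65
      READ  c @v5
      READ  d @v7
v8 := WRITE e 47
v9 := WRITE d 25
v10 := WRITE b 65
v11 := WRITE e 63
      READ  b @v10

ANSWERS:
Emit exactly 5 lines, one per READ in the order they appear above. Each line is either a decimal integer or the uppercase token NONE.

Answer: NONE
35
NONE
63
65

Derivation:
v1: WRITE d=63  (d history now [(1, 63)])
v2: WRITE a=59  (a history now [(2, 59)])
READ b @v2: history=[] -> no version <= 2 -> NONE
v3: WRITE a=35  (a history now [(2, 59), (3, 35)])
READ a @v3: history=[(2, 59), (3, 35)] -> pick v3 -> 35
v4: WRITE b=12  (b history now [(4, 12)])
v5: WRITE b=27  (b history now [(4, 12), (5, 27)])
v6: WRITE c=77  (c history now [(6, 77)])
v7: WRITE a=65  (a history now [(2, 59), (3, 35), (7, 65)])
READ c @v5: history=[(6, 77)] -> no version <= 5 -> NONE
READ d @v7: history=[(1, 63)] -> pick v1 -> 63
v8: WRITE e=47  (e history now [(8, 47)])
v9: WRITE d=25  (d history now [(1, 63), (9, 25)])
v10: WRITE b=65  (b history now [(4, 12), (5, 27), (10, 65)])
v11: WRITE e=63  (e history now [(8, 47), (11, 63)])
READ b @v10: history=[(4, 12), (5, 27), (10, 65)] -> pick v10 -> 65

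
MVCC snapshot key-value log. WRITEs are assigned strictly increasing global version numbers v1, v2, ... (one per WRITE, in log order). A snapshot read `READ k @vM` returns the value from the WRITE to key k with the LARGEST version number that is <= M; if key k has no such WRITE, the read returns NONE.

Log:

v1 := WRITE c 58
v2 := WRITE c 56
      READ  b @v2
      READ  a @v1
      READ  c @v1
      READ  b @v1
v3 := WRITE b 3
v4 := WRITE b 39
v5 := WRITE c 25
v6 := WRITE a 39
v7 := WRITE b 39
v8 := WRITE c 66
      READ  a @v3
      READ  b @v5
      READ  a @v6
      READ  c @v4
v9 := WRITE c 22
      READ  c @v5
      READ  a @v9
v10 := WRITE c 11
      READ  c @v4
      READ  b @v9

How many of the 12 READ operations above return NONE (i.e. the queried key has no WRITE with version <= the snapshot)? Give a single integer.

Answer: 4

Derivation:
v1: WRITE c=58  (c history now [(1, 58)])
v2: WRITE c=56  (c history now [(1, 58), (2, 56)])
READ b @v2: history=[] -> no version <= 2 -> NONE
READ a @v1: history=[] -> no version <= 1 -> NONE
READ c @v1: history=[(1, 58), (2, 56)] -> pick v1 -> 58
READ b @v1: history=[] -> no version <= 1 -> NONE
v3: WRITE b=3  (b history now [(3, 3)])
v4: WRITE b=39  (b history now [(3, 3), (4, 39)])
v5: WRITE c=25  (c history now [(1, 58), (2, 56), (5, 25)])
v6: WRITE a=39  (a history now [(6, 39)])
v7: WRITE b=39  (b history now [(3, 3), (4, 39), (7, 39)])
v8: WRITE c=66  (c history now [(1, 58), (2, 56), (5, 25), (8, 66)])
READ a @v3: history=[(6, 39)] -> no version <= 3 -> NONE
READ b @v5: history=[(3, 3), (4, 39), (7, 39)] -> pick v4 -> 39
READ a @v6: history=[(6, 39)] -> pick v6 -> 39
READ c @v4: history=[(1, 58), (2, 56), (5, 25), (8, 66)] -> pick v2 -> 56
v9: WRITE c=22  (c history now [(1, 58), (2, 56), (5, 25), (8, 66), (9, 22)])
READ c @v5: history=[(1, 58), (2, 56), (5, 25), (8, 66), (9, 22)] -> pick v5 -> 25
READ a @v9: history=[(6, 39)] -> pick v6 -> 39
v10: WRITE c=11  (c history now [(1, 58), (2, 56), (5, 25), (8, 66), (9, 22), (10, 11)])
READ c @v4: history=[(1, 58), (2, 56), (5, 25), (8, 66), (9, 22), (10, 11)] -> pick v2 -> 56
READ b @v9: history=[(3, 3), (4, 39), (7, 39)] -> pick v7 -> 39
Read results in order: ['NONE', 'NONE', '58', 'NONE', 'NONE', '39', '39', '56', '25', '39', '56', '39']
NONE count = 4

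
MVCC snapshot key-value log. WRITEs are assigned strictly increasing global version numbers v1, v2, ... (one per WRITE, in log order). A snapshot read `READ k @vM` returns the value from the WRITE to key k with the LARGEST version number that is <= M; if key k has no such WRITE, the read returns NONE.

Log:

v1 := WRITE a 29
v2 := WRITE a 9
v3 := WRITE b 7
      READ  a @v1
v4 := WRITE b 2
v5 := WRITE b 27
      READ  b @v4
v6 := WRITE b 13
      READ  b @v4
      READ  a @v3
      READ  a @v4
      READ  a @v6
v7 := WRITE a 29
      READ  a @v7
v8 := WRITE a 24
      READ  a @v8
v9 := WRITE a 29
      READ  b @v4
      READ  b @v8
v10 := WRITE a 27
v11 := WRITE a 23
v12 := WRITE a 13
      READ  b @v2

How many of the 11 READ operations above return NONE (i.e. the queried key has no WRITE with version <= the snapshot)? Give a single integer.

v1: WRITE a=29  (a history now [(1, 29)])
v2: WRITE a=9  (a history now [(1, 29), (2, 9)])
v3: WRITE b=7  (b history now [(3, 7)])
READ a @v1: history=[(1, 29), (2, 9)] -> pick v1 -> 29
v4: WRITE b=2  (b history now [(3, 7), (4, 2)])
v5: WRITE b=27  (b history now [(3, 7), (4, 2), (5, 27)])
READ b @v4: history=[(3, 7), (4, 2), (5, 27)] -> pick v4 -> 2
v6: WRITE b=13  (b history now [(3, 7), (4, 2), (5, 27), (6, 13)])
READ b @v4: history=[(3, 7), (4, 2), (5, 27), (6, 13)] -> pick v4 -> 2
READ a @v3: history=[(1, 29), (2, 9)] -> pick v2 -> 9
READ a @v4: history=[(1, 29), (2, 9)] -> pick v2 -> 9
READ a @v6: history=[(1, 29), (2, 9)] -> pick v2 -> 9
v7: WRITE a=29  (a history now [(1, 29), (2, 9), (7, 29)])
READ a @v7: history=[(1, 29), (2, 9), (7, 29)] -> pick v7 -> 29
v8: WRITE a=24  (a history now [(1, 29), (2, 9), (7, 29), (8, 24)])
READ a @v8: history=[(1, 29), (2, 9), (7, 29), (8, 24)] -> pick v8 -> 24
v9: WRITE a=29  (a history now [(1, 29), (2, 9), (7, 29), (8, 24), (9, 29)])
READ b @v4: history=[(3, 7), (4, 2), (5, 27), (6, 13)] -> pick v4 -> 2
READ b @v8: history=[(3, 7), (4, 2), (5, 27), (6, 13)] -> pick v6 -> 13
v10: WRITE a=27  (a history now [(1, 29), (2, 9), (7, 29), (8, 24), (9, 29), (10, 27)])
v11: WRITE a=23  (a history now [(1, 29), (2, 9), (7, 29), (8, 24), (9, 29), (10, 27), (11, 23)])
v12: WRITE a=13  (a history now [(1, 29), (2, 9), (7, 29), (8, 24), (9, 29), (10, 27), (11, 23), (12, 13)])
READ b @v2: history=[(3, 7), (4, 2), (5, 27), (6, 13)] -> no version <= 2 -> NONE
Read results in order: ['29', '2', '2', '9', '9', '9', '29', '24', '2', '13', 'NONE']
NONE count = 1

Answer: 1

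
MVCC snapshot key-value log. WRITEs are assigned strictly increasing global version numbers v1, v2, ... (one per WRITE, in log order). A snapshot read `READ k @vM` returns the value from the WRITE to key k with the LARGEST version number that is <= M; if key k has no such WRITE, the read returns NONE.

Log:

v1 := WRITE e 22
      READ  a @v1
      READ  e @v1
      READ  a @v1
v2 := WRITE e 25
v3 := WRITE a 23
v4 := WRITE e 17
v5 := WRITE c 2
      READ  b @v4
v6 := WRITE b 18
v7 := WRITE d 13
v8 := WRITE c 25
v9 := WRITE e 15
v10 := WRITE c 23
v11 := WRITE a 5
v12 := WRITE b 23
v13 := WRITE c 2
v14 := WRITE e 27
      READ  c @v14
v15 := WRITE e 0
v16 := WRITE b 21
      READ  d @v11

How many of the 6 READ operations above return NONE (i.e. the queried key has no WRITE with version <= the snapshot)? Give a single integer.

Answer: 3

Derivation:
v1: WRITE e=22  (e history now [(1, 22)])
READ a @v1: history=[] -> no version <= 1 -> NONE
READ e @v1: history=[(1, 22)] -> pick v1 -> 22
READ a @v1: history=[] -> no version <= 1 -> NONE
v2: WRITE e=25  (e history now [(1, 22), (2, 25)])
v3: WRITE a=23  (a history now [(3, 23)])
v4: WRITE e=17  (e history now [(1, 22), (2, 25), (4, 17)])
v5: WRITE c=2  (c history now [(5, 2)])
READ b @v4: history=[] -> no version <= 4 -> NONE
v6: WRITE b=18  (b history now [(6, 18)])
v7: WRITE d=13  (d history now [(7, 13)])
v8: WRITE c=25  (c history now [(5, 2), (8, 25)])
v9: WRITE e=15  (e history now [(1, 22), (2, 25), (4, 17), (9, 15)])
v10: WRITE c=23  (c history now [(5, 2), (8, 25), (10, 23)])
v11: WRITE a=5  (a history now [(3, 23), (11, 5)])
v12: WRITE b=23  (b history now [(6, 18), (12, 23)])
v13: WRITE c=2  (c history now [(5, 2), (8, 25), (10, 23), (13, 2)])
v14: WRITE e=27  (e history now [(1, 22), (2, 25), (4, 17), (9, 15), (14, 27)])
READ c @v14: history=[(5, 2), (8, 25), (10, 23), (13, 2)] -> pick v13 -> 2
v15: WRITE e=0  (e history now [(1, 22), (2, 25), (4, 17), (9, 15), (14, 27), (15, 0)])
v16: WRITE b=21  (b history now [(6, 18), (12, 23), (16, 21)])
READ d @v11: history=[(7, 13)] -> pick v7 -> 13
Read results in order: ['NONE', '22', 'NONE', 'NONE', '2', '13']
NONE count = 3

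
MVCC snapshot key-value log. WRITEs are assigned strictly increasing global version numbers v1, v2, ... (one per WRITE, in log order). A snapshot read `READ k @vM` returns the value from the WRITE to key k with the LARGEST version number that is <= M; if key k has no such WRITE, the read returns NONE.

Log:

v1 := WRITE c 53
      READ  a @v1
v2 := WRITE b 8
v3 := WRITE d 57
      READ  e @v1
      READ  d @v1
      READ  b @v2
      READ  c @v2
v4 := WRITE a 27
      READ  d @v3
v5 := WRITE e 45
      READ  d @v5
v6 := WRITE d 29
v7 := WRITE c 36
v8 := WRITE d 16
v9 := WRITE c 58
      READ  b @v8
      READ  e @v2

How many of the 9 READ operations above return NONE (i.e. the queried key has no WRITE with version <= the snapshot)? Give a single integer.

Answer: 4

Derivation:
v1: WRITE c=53  (c history now [(1, 53)])
READ a @v1: history=[] -> no version <= 1 -> NONE
v2: WRITE b=8  (b history now [(2, 8)])
v3: WRITE d=57  (d history now [(3, 57)])
READ e @v1: history=[] -> no version <= 1 -> NONE
READ d @v1: history=[(3, 57)] -> no version <= 1 -> NONE
READ b @v2: history=[(2, 8)] -> pick v2 -> 8
READ c @v2: history=[(1, 53)] -> pick v1 -> 53
v4: WRITE a=27  (a history now [(4, 27)])
READ d @v3: history=[(3, 57)] -> pick v3 -> 57
v5: WRITE e=45  (e history now [(5, 45)])
READ d @v5: history=[(3, 57)] -> pick v3 -> 57
v6: WRITE d=29  (d history now [(3, 57), (6, 29)])
v7: WRITE c=36  (c history now [(1, 53), (7, 36)])
v8: WRITE d=16  (d history now [(3, 57), (6, 29), (8, 16)])
v9: WRITE c=58  (c history now [(1, 53), (7, 36), (9, 58)])
READ b @v8: history=[(2, 8)] -> pick v2 -> 8
READ e @v2: history=[(5, 45)] -> no version <= 2 -> NONE
Read results in order: ['NONE', 'NONE', 'NONE', '8', '53', '57', '57', '8', 'NONE']
NONE count = 4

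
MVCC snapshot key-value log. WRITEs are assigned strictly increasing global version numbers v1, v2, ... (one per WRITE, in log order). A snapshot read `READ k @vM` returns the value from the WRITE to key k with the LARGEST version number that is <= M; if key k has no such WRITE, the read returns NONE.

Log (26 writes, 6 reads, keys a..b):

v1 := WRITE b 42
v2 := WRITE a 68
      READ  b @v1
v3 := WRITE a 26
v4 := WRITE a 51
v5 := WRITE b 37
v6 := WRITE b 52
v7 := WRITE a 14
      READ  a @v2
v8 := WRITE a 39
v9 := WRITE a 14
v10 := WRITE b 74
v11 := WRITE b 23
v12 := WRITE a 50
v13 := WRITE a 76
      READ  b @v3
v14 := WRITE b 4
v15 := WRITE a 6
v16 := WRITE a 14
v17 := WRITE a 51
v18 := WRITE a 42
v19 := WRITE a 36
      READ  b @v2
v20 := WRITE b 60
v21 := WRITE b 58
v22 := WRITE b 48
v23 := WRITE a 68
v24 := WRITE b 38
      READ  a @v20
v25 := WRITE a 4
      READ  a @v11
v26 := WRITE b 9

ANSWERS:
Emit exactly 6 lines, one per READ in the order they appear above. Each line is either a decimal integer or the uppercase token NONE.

Answer: 42
68
42
42
36
14

Derivation:
v1: WRITE b=42  (b history now [(1, 42)])
v2: WRITE a=68  (a history now [(2, 68)])
READ b @v1: history=[(1, 42)] -> pick v1 -> 42
v3: WRITE a=26  (a history now [(2, 68), (3, 26)])
v4: WRITE a=51  (a history now [(2, 68), (3, 26), (4, 51)])
v5: WRITE b=37  (b history now [(1, 42), (5, 37)])
v6: WRITE b=52  (b history now [(1, 42), (5, 37), (6, 52)])
v7: WRITE a=14  (a history now [(2, 68), (3, 26), (4, 51), (7, 14)])
READ a @v2: history=[(2, 68), (3, 26), (4, 51), (7, 14)] -> pick v2 -> 68
v8: WRITE a=39  (a history now [(2, 68), (3, 26), (4, 51), (7, 14), (8, 39)])
v9: WRITE a=14  (a history now [(2, 68), (3, 26), (4, 51), (7, 14), (8, 39), (9, 14)])
v10: WRITE b=74  (b history now [(1, 42), (5, 37), (6, 52), (10, 74)])
v11: WRITE b=23  (b history now [(1, 42), (5, 37), (6, 52), (10, 74), (11, 23)])
v12: WRITE a=50  (a history now [(2, 68), (3, 26), (4, 51), (7, 14), (8, 39), (9, 14), (12, 50)])
v13: WRITE a=76  (a history now [(2, 68), (3, 26), (4, 51), (7, 14), (8, 39), (9, 14), (12, 50), (13, 76)])
READ b @v3: history=[(1, 42), (5, 37), (6, 52), (10, 74), (11, 23)] -> pick v1 -> 42
v14: WRITE b=4  (b history now [(1, 42), (5, 37), (6, 52), (10, 74), (11, 23), (14, 4)])
v15: WRITE a=6  (a history now [(2, 68), (3, 26), (4, 51), (7, 14), (8, 39), (9, 14), (12, 50), (13, 76), (15, 6)])
v16: WRITE a=14  (a history now [(2, 68), (3, 26), (4, 51), (7, 14), (8, 39), (9, 14), (12, 50), (13, 76), (15, 6), (16, 14)])
v17: WRITE a=51  (a history now [(2, 68), (3, 26), (4, 51), (7, 14), (8, 39), (9, 14), (12, 50), (13, 76), (15, 6), (16, 14), (17, 51)])
v18: WRITE a=42  (a history now [(2, 68), (3, 26), (4, 51), (7, 14), (8, 39), (9, 14), (12, 50), (13, 76), (15, 6), (16, 14), (17, 51), (18, 42)])
v19: WRITE a=36  (a history now [(2, 68), (3, 26), (4, 51), (7, 14), (8, 39), (9, 14), (12, 50), (13, 76), (15, 6), (16, 14), (17, 51), (18, 42), (19, 36)])
READ b @v2: history=[(1, 42), (5, 37), (6, 52), (10, 74), (11, 23), (14, 4)] -> pick v1 -> 42
v20: WRITE b=60  (b history now [(1, 42), (5, 37), (6, 52), (10, 74), (11, 23), (14, 4), (20, 60)])
v21: WRITE b=58  (b history now [(1, 42), (5, 37), (6, 52), (10, 74), (11, 23), (14, 4), (20, 60), (21, 58)])
v22: WRITE b=48  (b history now [(1, 42), (5, 37), (6, 52), (10, 74), (11, 23), (14, 4), (20, 60), (21, 58), (22, 48)])
v23: WRITE a=68  (a history now [(2, 68), (3, 26), (4, 51), (7, 14), (8, 39), (9, 14), (12, 50), (13, 76), (15, 6), (16, 14), (17, 51), (18, 42), (19, 36), (23, 68)])
v24: WRITE b=38  (b history now [(1, 42), (5, 37), (6, 52), (10, 74), (11, 23), (14, 4), (20, 60), (21, 58), (22, 48), (24, 38)])
READ a @v20: history=[(2, 68), (3, 26), (4, 51), (7, 14), (8, 39), (9, 14), (12, 50), (13, 76), (15, 6), (16, 14), (17, 51), (18, 42), (19, 36), (23, 68)] -> pick v19 -> 36
v25: WRITE a=4  (a history now [(2, 68), (3, 26), (4, 51), (7, 14), (8, 39), (9, 14), (12, 50), (13, 76), (15, 6), (16, 14), (17, 51), (18, 42), (19, 36), (23, 68), (25, 4)])
READ a @v11: history=[(2, 68), (3, 26), (4, 51), (7, 14), (8, 39), (9, 14), (12, 50), (13, 76), (15, 6), (16, 14), (17, 51), (18, 42), (19, 36), (23, 68), (25, 4)] -> pick v9 -> 14
v26: WRITE b=9  (b history now [(1, 42), (5, 37), (6, 52), (10, 74), (11, 23), (14, 4), (20, 60), (21, 58), (22, 48), (24, 38), (26, 9)])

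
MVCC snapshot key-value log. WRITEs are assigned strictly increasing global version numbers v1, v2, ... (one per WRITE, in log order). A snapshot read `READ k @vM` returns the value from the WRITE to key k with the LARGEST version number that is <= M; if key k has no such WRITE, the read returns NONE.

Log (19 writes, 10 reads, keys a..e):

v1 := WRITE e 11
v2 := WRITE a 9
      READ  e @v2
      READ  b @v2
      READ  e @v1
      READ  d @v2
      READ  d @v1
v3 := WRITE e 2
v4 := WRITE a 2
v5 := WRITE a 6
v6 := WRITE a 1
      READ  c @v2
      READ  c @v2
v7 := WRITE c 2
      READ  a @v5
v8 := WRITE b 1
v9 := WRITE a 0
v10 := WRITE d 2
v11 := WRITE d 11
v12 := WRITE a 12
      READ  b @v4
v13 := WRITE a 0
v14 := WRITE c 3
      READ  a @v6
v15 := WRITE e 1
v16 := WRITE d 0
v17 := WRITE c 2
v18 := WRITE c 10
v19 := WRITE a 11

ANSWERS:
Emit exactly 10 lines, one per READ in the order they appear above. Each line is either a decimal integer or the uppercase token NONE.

v1: WRITE e=11  (e history now [(1, 11)])
v2: WRITE a=9  (a history now [(2, 9)])
READ e @v2: history=[(1, 11)] -> pick v1 -> 11
READ b @v2: history=[] -> no version <= 2 -> NONE
READ e @v1: history=[(1, 11)] -> pick v1 -> 11
READ d @v2: history=[] -> no version <= 2 -> NONE
READ d @v1: history=[] -> no version <= 1 -> NONE
v3: WRITE e=2  (e history now [(1, 11), (3, 2)])
v4: WRITE a=2  (a history now [(2, 9), (4, 2)])
v5: WRITE a=6  (a history now [(2, 9), (4, 2), (5, 6)])
v6: WRITE a=1  (a history now [(2, 9), (4, 2), (5, 6), (6, 1)])
READ c @v2: history=[] -> no version <= 2 -> NONE
READ c @v2: history=[] -> no version <= 2 -> NONE
v7: WRITE c=2  (c history now [(7, 2)])
READ a @v5: history=[(2, 9), (4, 2), (5, 6), (6, 1)] -> pick v5 -> 6
v8: WRITE b=1  (b history now [(8, 1)])
v9: WRITE a=0  (a history now [(2, 9), (4, 2), (5, 6), (6, 1), (9, 0)])
v10: WRITE d=2  (d history now [(10, 2)])
v11: WRITE d=11  (d history now [(10, 2), (11, 11)])
v12: WRITE a=12  (a history now [(2, 9), (4, 2), (5, 6), (6, 1), (9, 0), (12, 12)])
READ b @v4: history=[(8, 1)] -> no version <= 4 -> NONE
v13: WRITE a=0  (a history now [(2, 9), (4, 2), (5, 6), (6, 1), (9, 0), (12, 12), (13, 0)])
v14: WRITE c=3  (c history now [(7, 2), (14, 3)])
READ a @v6: history=[(2, 9), (4, 2), (5, 6), (6, 1), (9, 0), (12, 12), (13, 0)] -> pick v6 -> 1
v15: WRITE e=1  (e history now [(1, 11), (3, 2), (15, 1)])
v16: WRITE d=0  (d history now [(10, 2), (11, 11), (16, 0)])
v17: WRITE c=2  (c history now [(7, 2), (14, 3), (17, 2)])
v18: WRITE c=10  (c history now [(7, 2), (14, 3), (17, 2), (18, 10)])
v19: WRITE a=11  (a history now [(2, 9), (4, 2), (5, 6), (6, 1), (9, 0), (12, 12), (13, 0), (19, 11)])

Answer: 11
NONE
11
NONE
NONE
NONE
NONE
6
NONE
1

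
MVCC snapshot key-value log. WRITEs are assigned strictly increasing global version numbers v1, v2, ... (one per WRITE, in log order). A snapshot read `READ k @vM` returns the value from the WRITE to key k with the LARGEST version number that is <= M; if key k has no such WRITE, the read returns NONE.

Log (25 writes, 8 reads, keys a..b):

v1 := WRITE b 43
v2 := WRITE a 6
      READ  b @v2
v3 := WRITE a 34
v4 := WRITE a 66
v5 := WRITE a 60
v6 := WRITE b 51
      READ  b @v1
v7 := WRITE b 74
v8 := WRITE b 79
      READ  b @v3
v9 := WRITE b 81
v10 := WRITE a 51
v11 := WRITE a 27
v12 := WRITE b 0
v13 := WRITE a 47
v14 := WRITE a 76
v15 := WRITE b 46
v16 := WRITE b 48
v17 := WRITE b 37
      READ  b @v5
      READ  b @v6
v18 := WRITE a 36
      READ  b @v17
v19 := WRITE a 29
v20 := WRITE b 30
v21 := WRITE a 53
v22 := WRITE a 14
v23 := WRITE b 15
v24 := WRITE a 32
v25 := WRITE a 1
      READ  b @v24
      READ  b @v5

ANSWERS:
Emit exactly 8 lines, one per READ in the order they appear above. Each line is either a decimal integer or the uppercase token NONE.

v1: WRITE b=43  (b history now [(1, 43)])
v2: WRITE a=6  (a history now [(2, 6)])
READ b @v2: history=[(1, 43)] -> pick v1 -> 43
v3: WRITE a=34  (a history now [(2, 6), (3, 34)])
v4: WRITE a=66  (a history now [(2, 6), (3, 34), (4, 66)])
v5: WRITE a=60  (a history now [(2, 6), (3, 34), (4, 66), (5, 60)])
v6: WRITE b=51  (b history now [(1, 43), (6, 51)])
READ b @v1: history=[(1, 43), (6, 51)] -> pick v1 -> 43
v7: WRITE b=74  (b history now [(1, 43), (6, 51), (7, 74)])
v8: WRITE b=79  (b history now [(1, 43), (6, 51), (7, 74), (8, 79)])
READ b @v3: history=[(1, 43), (6, 51), (7, 74), (8, 79)] -> pick v1 -> 43
v9: WRITE b=81  (b history now [(1, 43), (6, 51), (7, 74), (8, 79), (9, 81)])
v10: WRITE a=51  (a history now [(2, 6), (3, 34), (4, 66), (5, 60), (10, 51)])
v11: WRITE a=27  (a history now [(2, 6), (3, 34), (4, 66), (5, 60), (10, 51), (11, 27)])
v12: WRITE b=0  (b history now [(1, 43), (6, 51), (7, 74), (8, 79), (9, 81), (12, 0)])
v13: WRITE a=47  (a history now [(2, 6), (3, 34), (4, 66), (5, 60), (10, 51), (11, 27), (13, 47)])
v14: WRITE a=76  (a history now [(2, 6), (3, 34), (4, 66), (5, 60), (10, 51), (11, 27), (13, 47), (14, 76)])
v15: WRITE b=46  (b history now [(1, 43), (6, 51), (7, 74), (8, 79), (9, 81), (12, 0), (15, 46)])
v16: WRITE b=48  (b history now [(1, 43), (6, 51), (7, 74), (8, 79), (9, 81), (12, 0), (15, 46), (16, 48)])
v17: WRITE b=37  (b history now [(1, 43), (6, 51), (7, 74), (8, 79), (9, 81), (12, 0), (15, 46), (16, 48), (17, 37)])
READ b @v5: history=[(1, 43), (6, 51), (7, 74), (8, 79), (9, 81), (12, 0), (15, 46), (16, 48), (17, 37)] -> pick v1 -> 43
READ b @v6: history=[(1, 43), (6, 51), (7, 74), (8, 79), (9, 81), (12, 0), (15, 46), (16, 48), (17, 37)] -> pick v6 -> 51
v18: WRITE a=36  (a history now [(2, 6), (3, 34), (4, 66), (5, 60), (10, 51), (11, 27), (13, 47), (14, 76), (18, 36)])
READ b @v17: history=[(1, 43), (6, 51), (7, 74), (8, 79), (9, 81), (12, 0), (15, 46), (16, 48), (17, 37)] -> pick v17 -> 37
v19: WRITE a=29  (a history now [(2, 6), (3, 34), (4, 66), (5, 60), (10, 51), (11, 27), (13, 47), (14, 76), (18, 36), (19, 29)])
v20: WRITE b=30  (b history now [(1, 43), (6, 51), (7, 74), (8, 79), (9, 81), (12, 0), (15, 46), (16, 48), (17, 37), (20, 30)])
v21: WRITE a=53  (a history now [(2, 6), (3, 34), (4, 66), (5, 60), (10, 51), (11, 27), (13, 47), (14, 76), (18, 36), (19, 29), (21, 53)])
v22: WRITE a=14  (a history now [(2, 6), (3, 34), (4, 66), (5, 60), (10, 51), (11, 27), (13, 47), (14, 76), (18, 36), (19, 29), (21, 53), (22, 14)])
v23: WRITE b=15  (b history now [(1, 43), (6, 51), (7, 74), (8, 79), (9, 81), (12, 0), (15, 46), (16, 48), (17, 37), (20, 30), (23, 15)])
v24: WRITE a=32  (a history now [(2, 6), (3, 34), (4, 66), (5, 60), (10, 51), (11, 27), (13, 47), (14, 76), (18, 36), (19, 29), (21, 53), (22, 14), (24, 32)])
v25: WRITE a=1  (a history now [(2, 6), (3, 34), (4, 66), (5, 60), (10, 51), (11, 27), (13, 47), (14, 76), (18, 36), (19, 29), (21, 53), (22, 14), (24, 32), (25, 1)])
READ b @v24: history=[(1, 43), (6, 51), (7, 74), (8, 79), (9, 81), (12, 0), (15, 46), (16, 48), (17, 37), (20, 30), (23, 15)] -> pick v23 -> 15
READ b @v5: history=[(1, 43), (6, 51), (7, 74), (8, 79), (9, 81), (12, 0), (15, 46), (16, 48), (17, 37), (20, 30), (23, 15)] -> pick v1 -> 43

Answer: 43
43
43
43
51
37
15
43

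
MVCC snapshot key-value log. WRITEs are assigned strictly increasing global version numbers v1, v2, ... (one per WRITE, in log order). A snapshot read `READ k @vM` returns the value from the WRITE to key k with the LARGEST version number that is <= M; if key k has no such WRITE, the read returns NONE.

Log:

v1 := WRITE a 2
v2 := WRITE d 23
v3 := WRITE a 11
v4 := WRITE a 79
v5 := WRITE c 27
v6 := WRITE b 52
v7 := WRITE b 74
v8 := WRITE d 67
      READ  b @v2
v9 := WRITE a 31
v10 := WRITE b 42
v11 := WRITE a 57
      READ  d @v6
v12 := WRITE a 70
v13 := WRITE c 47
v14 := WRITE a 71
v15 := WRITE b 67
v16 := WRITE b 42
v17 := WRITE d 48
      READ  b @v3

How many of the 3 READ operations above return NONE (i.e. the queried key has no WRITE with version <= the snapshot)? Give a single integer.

Answer: 2

Derivation:
v1: WRITE a=2  (a history now [(1, 2)])
v2: WRITE d=23  (d history now [(2, 23)])
v3: WRITE a=11  (a history now [(1, 2), (3, 11)])
v4: WRITE a=79  (a history now [(1, 2), (3, 11), (4, 79)])
v5: WRITE c=27  (c history now [(5, 27)])
v6: WRITE b=52  (b history now [(6, 52)])
v7: WRITE b=74  (b history now [(6, 52), (7, 74)])
v8: WRITE d=67  (d history now [(2, 23), (8, 67)])
READ b @v2: history=[(6, 52), (7, 74)] -> no version <= 2 -> NONE
v9: WRITE a=31  (a history now [(1, 2), (3, 11), (4, 79), (9, 31)])
v10: WRITE b=42  (b history now [(6, 52), (7, 74), (10, 42)])
v11: WRITE a=57  (a history now [(1, 2), (3, 11), (4, 79), (9, 31), (11, 57)])
READ d @v6: history=[(2, 23), (8, 67)] -> pick v2 -> 23
v12: WRITE a=70  (a history now [(1, 2), (3, 11), (4, 79), (9, 31), (11, 57), (12, 70)])
v13: WRITE c=47  (c history now [(5, 27), (13, 47)])
v14: WRITE a=71  (a history now [(1, 2), (3, 11), (4, 79), (9, 31), (11, 57), (12, 70), (14, 71)])
v15: WRITE b=67  (b history now [(6, 52), (7, 74), (10, 42), (15, 67)])
v16: WRITE b=42  (b history now [(6, 52), (7, 74), (10, 42), (15, 67), (16, 42)])
v17: WRITE d=48  (d history now [(2, 23), (8, 67), (17, 48)])
READ b @v3: history=[(6, 52), (7, 74), (10, 42), (15, 67), (16, 42)] -> no version <= 3 -> NONE
Read results in order: ['NONE', '23', 'NONE']
NONE count = 2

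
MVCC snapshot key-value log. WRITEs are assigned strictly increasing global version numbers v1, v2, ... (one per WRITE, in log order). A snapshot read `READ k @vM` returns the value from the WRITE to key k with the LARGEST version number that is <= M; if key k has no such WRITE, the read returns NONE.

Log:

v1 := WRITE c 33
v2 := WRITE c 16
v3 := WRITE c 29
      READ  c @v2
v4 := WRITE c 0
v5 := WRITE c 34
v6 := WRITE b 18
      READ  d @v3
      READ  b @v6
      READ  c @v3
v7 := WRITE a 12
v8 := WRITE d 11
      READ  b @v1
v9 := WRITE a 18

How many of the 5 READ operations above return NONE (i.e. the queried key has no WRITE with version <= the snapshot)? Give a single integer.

v1: WRITE c=33  (c history now [(1, 33)])
v2: WRITE c=16  (c history now [(1, 33), (2, 16)])
v3: WRITE c=29  (c history now [(1, 33), (2, 16), (3, 29)])
READ c @v2: history=[(1, 33), (2, 16), (3, 29)] -> pick v2 -> 16
v4: WRITE c=0  (c history now [(1, 33), (2, 16), (3, 29), (4, 0)])
v5: WRITE c=34  (c history now [(1, 33), (2, 16), (3, 29), (4, 0), (5, 34)])
v6: WRITE b=18  (b history now [(6, 18)])
READ d @v3: history=[] -> no version <= 3 -> NONE
READ b @v6: history=[(6, 18)] -> pick v6 -> 18
READ c @v3: history=[(1, 33), (2, 16), (3, 29), (4, 0), (5, 34)] -> pick v3 -> 29
v7: WRITE a=12  (a history now [(7, 12)])
v8: WRITE d=11  (d history now [(8, 11)])
READ b @v1: history=[(6, 18)] -> no version <= 1 -> NONE
v9: WRITE a=18  (a history now [(7, 12), (9, 18)])
Read results in order: ['16', 'NONE', '18', '29', 'NONE']
NONE count = 2

Answer: 2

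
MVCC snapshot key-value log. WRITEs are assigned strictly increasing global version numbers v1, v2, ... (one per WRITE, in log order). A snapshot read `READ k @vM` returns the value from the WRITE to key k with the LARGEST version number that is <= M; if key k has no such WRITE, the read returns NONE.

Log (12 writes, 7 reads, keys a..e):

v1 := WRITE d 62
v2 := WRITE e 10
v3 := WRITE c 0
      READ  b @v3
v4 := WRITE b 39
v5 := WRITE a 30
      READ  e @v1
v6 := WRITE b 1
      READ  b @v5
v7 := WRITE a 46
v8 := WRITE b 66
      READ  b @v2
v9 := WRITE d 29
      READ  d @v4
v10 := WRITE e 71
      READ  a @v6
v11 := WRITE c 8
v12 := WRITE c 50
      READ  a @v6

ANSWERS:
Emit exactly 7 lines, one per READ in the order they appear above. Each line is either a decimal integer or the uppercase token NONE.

v1: WRITE d=62  (d history now [(1, 62)])
v2: WRITE e=10  (e history now [(2, 10)])
v3: WRITE c=0  (c history now [(3, 0)])
READ b @v3: history=[] -> no version <= 3 -> NONE
v4: WRITE b=39  (b history now [(4, 39)])
v5: WRITE a=30  (a history now [(5, 30)])
READ e @v1: history=[(2, 10)] -> no version <= 1 -> NONE
v6: WRITE b=1  (b history now [(4, 39), (6, 1)])
READ b @v5: history=[(4, 39), (6, 1)] -> pick v4 -> 39
v7: WRITE a=46  (a history now [(5, 30), (7, 46)])
v8: WRITE b=66  (b history now [(4, 39), (6, 1), (8, 66)])
READ b @v2: history=[(4, 39), (6, 1), (8, 66)] -> no version <= 2 -> NONE
v9: WRITE d=29  (d history now [(1, 62), (9, 29)])
READ d @v4: history=[(1, 62), (9, 29)] -> pick v1 -> 62
v10: WRITE e=71  (e history now [(2, 10), (10, 71)])
READ a @v6: history=[(5, 30), (7, 46)] -> pick v5 -> 30
v11: WRITE c=8  (c history now [(3, 0), (11, 8)])
v12: WRITE c=50  (c history now [(3, 0), (11, 8), (12, 50)])
READ a @v6: history=[(5, 30), (7, 46)] -> pick v5 -> 30

Answer: NONE
NONE
39
NONE
62
30
30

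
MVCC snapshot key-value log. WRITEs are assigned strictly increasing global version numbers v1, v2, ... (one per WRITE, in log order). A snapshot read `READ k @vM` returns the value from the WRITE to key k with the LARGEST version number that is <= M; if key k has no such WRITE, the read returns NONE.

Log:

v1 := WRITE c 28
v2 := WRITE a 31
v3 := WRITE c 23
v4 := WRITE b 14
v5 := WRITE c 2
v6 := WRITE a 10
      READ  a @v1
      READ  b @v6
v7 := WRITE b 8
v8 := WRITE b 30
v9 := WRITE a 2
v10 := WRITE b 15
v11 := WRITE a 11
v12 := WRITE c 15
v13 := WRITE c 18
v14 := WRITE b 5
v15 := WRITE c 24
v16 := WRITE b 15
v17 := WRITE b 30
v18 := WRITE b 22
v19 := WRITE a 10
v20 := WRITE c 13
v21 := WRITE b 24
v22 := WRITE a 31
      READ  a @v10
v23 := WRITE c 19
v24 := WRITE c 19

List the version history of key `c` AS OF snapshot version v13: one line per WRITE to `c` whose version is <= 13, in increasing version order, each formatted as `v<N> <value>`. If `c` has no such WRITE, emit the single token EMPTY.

Scan writes for key=c with version <= 13:
  v1 WRITE c 28 -> keep
  v2 WRITE a 31 -> skip
  v3 WRITE c 23 -> keep
  v4 WRITE b 14 -> skip
  v5 WRITE c 2 -> keep
  v6 WRITE a 10 -> skip
  v7 WRITE b 8 -> skip
  v8 WRITE b 30 -> skip
  v9 WRITE a 2 -> skip
  v10 WRITE b 15 -> skip
  v11 WRITE a 11 -> skip
  v12 WRITE c 15 -> keep
  v13 WRITE c 18 -> keep
  v14 WRITE b 5 -> skip
  v15 WRITE c 24 -> drop (> snap)
  v16 WRITE b 15 -> skip
  v17 WRITE b 30 -> skip
  v18 WRITE b 22 -> skip
  v19 WRITE a 10 -> skip
  v20 WRITE c 13 -> drop (> snap)
  v21 WRITE b 24 -> skip
  v22 WRITE a 31 -> skip
  v23 WRITE c 19 -> drop (> snap)
  v24 WRITE c 19 -> drop (> snap)
Collected: [(1, 28), (3, 23), (5, 2), (12, 15), (13, 18)]

Answer: v1 28
v3 23
v5 2
v12 15
v13 18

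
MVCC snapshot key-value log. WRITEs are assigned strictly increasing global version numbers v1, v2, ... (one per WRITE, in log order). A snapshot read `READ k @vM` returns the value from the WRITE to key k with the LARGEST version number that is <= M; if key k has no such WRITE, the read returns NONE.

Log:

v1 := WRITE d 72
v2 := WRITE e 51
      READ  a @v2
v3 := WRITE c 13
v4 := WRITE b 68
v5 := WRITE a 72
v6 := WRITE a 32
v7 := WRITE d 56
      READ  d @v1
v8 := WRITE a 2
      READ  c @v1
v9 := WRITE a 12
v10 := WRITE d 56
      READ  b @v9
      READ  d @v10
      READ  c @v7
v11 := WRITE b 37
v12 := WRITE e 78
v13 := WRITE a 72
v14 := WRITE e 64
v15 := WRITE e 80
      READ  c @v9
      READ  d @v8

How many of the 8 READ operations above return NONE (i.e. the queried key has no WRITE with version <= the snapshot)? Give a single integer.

Answer: 2

Derivation:
v1: WRITE d=72  (d history now [(1, 72)])
v2: WRITE e=51  (e history now [(2, 51)])
READ a @v2: history=[] -> no version <= 2 -> NONE
v3: WRITE c=13  (c history now [(3, 13)])
v4: WRITE b=68  (b history now [(4, 68)])
v5: WRITE a=72  (a history now [(5, 72)])
v6: WRITE a=32  (a history now [(5, 72), (6, 32)])
v7: WRITE d=56  (d history now [(1, 72), (7, 56)])
READ d @v1: history=[(1, 72), (7, 56)] -> pick v1 -> 72
v8: WRITE a=2  (a history now [(5, 72), (6, 32), (8, 2)])
READ c @v1: history=[(3, 13)] -> no version <= 1 -> NONE
v9: WRITE a=12  (a history now [(5, 72), (6, 32), (8, 2), (9, 12)])
v10: WRITE d=56  (d history now [(1, 72), (7, 56), (10, 56)])
READ b @v9: history=[(4, 68)] -> pick v4 -> 68
READ d @v10: history=[(1, 72), (7, 56), (10, 56)] -> pick v10 -> 56
READ c @v7: history=[(3, 13)] -> pick v3 -> 13
v11: WRITE b=37  (b history now [(4, 68), (11, 37)])
v12: WRITE e=78  (e history now [(2, 51), (12, 78)])
v13: WRITE a=72  (a history now [(5, 72), (6, 32), (8, 2), (9, 12), (13, 72)])
v14: WRITE e=64  (e history now [(2, 51), (12, 78), (14, 64)])
v15: WRITE e=80  (e history now [(2, 51), (12, 78), (14, 64), (15, 80)])
READ c @v9: history=[(3, 13)] -> pick v3 -> 13
READ d @v8: history=[(1, 72), (7, 56), (10, 56)] -> pick v7 -> 56
Read results in order: ['NONE', '72', 'NONE', '68', '56', '13', '13', '56']
NONE count = 2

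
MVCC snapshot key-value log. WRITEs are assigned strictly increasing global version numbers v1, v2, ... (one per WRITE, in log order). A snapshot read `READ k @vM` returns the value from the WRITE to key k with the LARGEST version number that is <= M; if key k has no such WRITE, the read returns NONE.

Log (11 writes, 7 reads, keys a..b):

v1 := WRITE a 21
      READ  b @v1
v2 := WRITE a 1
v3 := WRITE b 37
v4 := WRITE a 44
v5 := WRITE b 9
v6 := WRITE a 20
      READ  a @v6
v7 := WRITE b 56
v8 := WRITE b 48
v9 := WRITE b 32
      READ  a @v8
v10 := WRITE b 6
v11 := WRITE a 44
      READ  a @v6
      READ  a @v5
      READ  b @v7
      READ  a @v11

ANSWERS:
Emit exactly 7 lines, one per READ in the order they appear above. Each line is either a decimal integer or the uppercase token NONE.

v1: WRITE a=21  (a history now [(1, 21)])
READ b @v1: history=[] -> no version <= 1 -> NONE
v2: WRITE a=1  (a history now [(1, 21), (2, 1)])
v3: WRITE b=37  (b history now [(3, 37)])
v4: WRITE a=44  (a history now [(1, 21), (2, 1), (4, 44)])
v5: WRITE b=9  (b history now [(3, 37), (5, 9)])
v6: WRITE a=20  (a history now [(1, 21), (2, 1), (4, 44), (6, 20)])
READ a @v6: history=[(1, 21), (2, 1), (4, 44), (6, 20)] -> pick v6 -> 20
v7: WRITE b=56  (b history now [(3, 37), (5, 9), (7, 56)])
v8: WRITE b=48  (b history now [(3, 37), (5, 9), (7, 56), (8, 48)])
v9: WRITE b=32  (b history now [(3, 37), (5, 9), (7, 56), (8, 48), (9, 32)])
READ a @v8: history=[(1, 21), (2, 1), (4, 44), (6, 20)] -> pick v6 -> 20
v10: WRITE b=6  (b history now [(3, 37), (5, 9), (7, 56), (8, 48), (9, 32), (10, 6)])
v11: WRITE a=44  (a history now [(1, 21), (2, 1), (4, 44), (6, 20), (11, 44)])
READ a @v6: history=[(1, 21), (2, 1), (4, 44), (6, 20), (11, 44)] -> pick v6 -> 20
READ a @v5: history=[(1, 21), (2, 1), (4, 44), (6, 20), (11, 44)] -> pick v4 -> 44
READ b @v7: history=[(3, 37), (5, 9), (7, 56), (8, 48), (9, 32), (10, 6)] -> pick v7 -> 56
READ a @v11: history=[(1, 21), (2, 1), (4, 44), (6, 20), (11, 44)] -> pick v11 -> 44

Answer: NONE
20
20
20
44
56
44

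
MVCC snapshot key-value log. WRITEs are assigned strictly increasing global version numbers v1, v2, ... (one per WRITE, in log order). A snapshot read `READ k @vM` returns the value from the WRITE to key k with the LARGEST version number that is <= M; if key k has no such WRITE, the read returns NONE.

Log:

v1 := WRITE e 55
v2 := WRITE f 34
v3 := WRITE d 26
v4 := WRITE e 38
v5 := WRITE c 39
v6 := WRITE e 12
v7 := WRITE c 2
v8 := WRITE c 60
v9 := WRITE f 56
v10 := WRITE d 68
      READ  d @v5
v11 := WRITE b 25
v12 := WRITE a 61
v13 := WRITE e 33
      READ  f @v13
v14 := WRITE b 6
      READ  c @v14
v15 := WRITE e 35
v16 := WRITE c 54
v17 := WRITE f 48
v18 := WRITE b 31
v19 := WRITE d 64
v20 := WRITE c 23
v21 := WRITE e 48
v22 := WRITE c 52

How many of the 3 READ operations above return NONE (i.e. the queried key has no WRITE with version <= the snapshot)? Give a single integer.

Answer: 0

Derivation:
v1: WRITE e=55  (e history now [(1, 55)])
v2: WRITE f=34  (f history now [(2, 34)])
v3: WRITE d=26  (d history now [(3, 26)])
v4: WRITE e=38  (e history now [(1, 55), (4, 38)])
v5: WRITE c=39  (c history now [(5, 39)])
v6: WRITE e=12  (e history now [(1, 55), (4, 38), (6, 12)])
v7: WRITE c=2  (c history now [(5, 39), (7, 2)])
v8: WRITE c=60  (c history now [(5, 39), (7, 2), (8, 60)])
v9: WRITE f=56  (f history now [(2, 34), (9, 56)])
v10: WRITE d=68  (d history now [(3, 26), (10, 68)])
READ d @v5: history=[(3, 26), (10, 68)] -> pick v3 -> 26
v11: WRITE b=25  (b history now [(11, 25)])
v12: WRITE a=61  (a history now [(12, 61)])
v13: WRITE e=33  (e history now [(1, 55), (4, 38), (6, 12), (13, 33)])
READ f @v13: history=[(2, 34), (9, 56)] -> pick v9 -> 56
v14: WRITE b=6  (b history now [(11, 25), (14, 6)])
READ c @v14: history=[(5, 39), (7, 2), (8, 60)] -> pick v8 -> 60
v15: WRITE e=35  (e history now [(1, 55), (4, 38), (6, 12), (13, 33), (15, 35)])
v16: WRITE c=54  (c history now [(5, 39), (7, 2), (8, 60), (16, 54)])
v17: WRITE f=48  (f history now [(2, 34), (9, 56), (17, 48)])
v18: WRITE b=31  (b history now [(11, 25), (14, 6), (18, 31)])
v19: WRITE d=64  (d history now [(3, 26), (10, 68), (19, 64)])
v20: WRITE c=23  (c history now [(5, 39), (7, 2), (8, 60), (16, 54), (20, 23)])
v21: WRITE e=48  (e history now [(1, 55), (4, 38), (6, 12), (13, 33), (15, 35), (21, 48)])
v22: WRITE c=52  (c history now [(5, 39), (7, 2), (8, 60), (16, 54), (20, 23), (22, 52)])
Read results in order: ['26', '56', '60']
NONE count = 0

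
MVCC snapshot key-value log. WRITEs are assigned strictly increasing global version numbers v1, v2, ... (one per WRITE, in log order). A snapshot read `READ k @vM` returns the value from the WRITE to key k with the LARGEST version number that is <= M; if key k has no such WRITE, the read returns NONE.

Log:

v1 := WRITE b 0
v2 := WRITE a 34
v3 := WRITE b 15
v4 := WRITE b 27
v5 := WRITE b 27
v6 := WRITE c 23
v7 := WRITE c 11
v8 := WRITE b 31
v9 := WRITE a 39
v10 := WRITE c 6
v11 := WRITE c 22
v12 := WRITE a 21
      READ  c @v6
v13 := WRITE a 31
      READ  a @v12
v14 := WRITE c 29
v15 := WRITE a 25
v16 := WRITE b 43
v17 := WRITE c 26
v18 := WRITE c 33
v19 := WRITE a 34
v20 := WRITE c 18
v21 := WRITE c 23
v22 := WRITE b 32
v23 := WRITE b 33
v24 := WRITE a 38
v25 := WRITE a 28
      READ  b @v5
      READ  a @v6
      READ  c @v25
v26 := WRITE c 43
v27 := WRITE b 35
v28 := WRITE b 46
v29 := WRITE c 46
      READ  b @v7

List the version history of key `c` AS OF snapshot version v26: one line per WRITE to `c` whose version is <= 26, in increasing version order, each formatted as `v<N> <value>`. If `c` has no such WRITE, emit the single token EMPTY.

Answer: v6 23
v7 11
v10 6
v11 22
v14 29
v17 26
v18 33
v20 18
v21 23
v26 43

Derivation:
Scan writes for key=c with version <= 26:
  v1 WRITE b 0 -> skip
  v2 WRITE a 34 -> skip
  v3 WRITE b 15 -> skip
  v4 WRITE b 27 -> skip
  v5 WRITE b 27 -> skip
  v6 WRITE c 23 -> keep
  v7 WRITE c 11 -> keep
  v8 WRITE b 31 -> skip
  v9 WRITE a 39 -> skip
  v10 WRITE c 6 -> keep
  v11 WRITE c 22 -> keep
  v12 WRITE a 21 -> skip
  v13 WRITE a 31 -> skip
  v14 WRITE c 29 -> keep
  v15 WRITE a 25 -> skip
  v16 WRITE b 43 -> skip
  v17 WRITE c 26 -> keep
  v18 WRITE c 33 -> keep
  v19 WRITE a 34 -> skip
  v20 WRITE c 18 -> keep
  v21 WRITE c 23 -> keep
  v22 WRITE b 32 -> skip
  v23 WRITE b 33 -> skip
  v24 WRITE a 38 -> skip
  v25 WRITE a 28 -> skip
  v26 WRITE c 43 -> keep
  v27 WRITE b 35 -> skip
  v28 WRITE b 46 -> skip
  v29 WRITE c 46 -> drop (> snap)
Collected: [(6, 23), (7, 11), (10, 6), (11, 22), (14, 29), (17, 26), (18, 33), (20, 18), (21, 23), (26, 43)]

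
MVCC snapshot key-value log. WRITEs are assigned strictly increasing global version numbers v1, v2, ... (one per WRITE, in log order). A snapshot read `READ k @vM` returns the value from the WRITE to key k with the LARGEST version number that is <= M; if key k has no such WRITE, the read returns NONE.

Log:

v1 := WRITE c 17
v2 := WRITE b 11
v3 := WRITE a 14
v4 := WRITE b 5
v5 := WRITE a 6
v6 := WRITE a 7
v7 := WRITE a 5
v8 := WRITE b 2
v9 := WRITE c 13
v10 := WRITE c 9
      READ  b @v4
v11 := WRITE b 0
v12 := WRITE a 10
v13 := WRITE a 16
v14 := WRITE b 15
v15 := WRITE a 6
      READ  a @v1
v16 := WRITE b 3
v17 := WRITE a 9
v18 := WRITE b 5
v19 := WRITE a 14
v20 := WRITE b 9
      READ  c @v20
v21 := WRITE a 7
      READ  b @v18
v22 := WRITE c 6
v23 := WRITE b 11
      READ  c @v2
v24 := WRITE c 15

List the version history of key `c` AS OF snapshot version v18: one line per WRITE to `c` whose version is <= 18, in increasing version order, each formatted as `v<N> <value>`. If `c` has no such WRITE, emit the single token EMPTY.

Answer: v1 17
v9 13
v10 9

Derivation:
Scan writes for key=c with version <= 18:
  v1 WRITE c 17 -> keep
  v2 WRITE b 11 -> skip
  v3 WRITE a 14 -> skip
  v4 WRITE b 5 -> skip
  v5 WRITE a 6 -> skip
  v6 WRITE a 7 -> skip
  v7 WRITE a 5 -> skip
  v8 WRITE b 2 -> skip
  v9 WRITE c 13 -> keep
  v10 WRITE c 9 -> keep
  v11 WRITE b 0 -> skip
  v12 WRITE a 10 -> skip
  v13 WRITE a 16 -> skip
  v14 WRITE b 15 -> skip
  v15 WRITE a 6 -> skip
  v16 WRITE b 3 -> skip
  v17 WRITE a 9 -> skip
  v18 WRITE b 5 -> skip
  v19 WRITE a 14 -> skip
  v20 WRITE b 9 -> skip
  v21 WRITE a 7 -> skip
  v22 WRITE c 6 -> drop (> snap)
  v23 WRITE b 11 -> skip
  v24 WRITE c 15 -> drop (> snap)
Collected: [(1, 17), (9, 13), (10, 9)]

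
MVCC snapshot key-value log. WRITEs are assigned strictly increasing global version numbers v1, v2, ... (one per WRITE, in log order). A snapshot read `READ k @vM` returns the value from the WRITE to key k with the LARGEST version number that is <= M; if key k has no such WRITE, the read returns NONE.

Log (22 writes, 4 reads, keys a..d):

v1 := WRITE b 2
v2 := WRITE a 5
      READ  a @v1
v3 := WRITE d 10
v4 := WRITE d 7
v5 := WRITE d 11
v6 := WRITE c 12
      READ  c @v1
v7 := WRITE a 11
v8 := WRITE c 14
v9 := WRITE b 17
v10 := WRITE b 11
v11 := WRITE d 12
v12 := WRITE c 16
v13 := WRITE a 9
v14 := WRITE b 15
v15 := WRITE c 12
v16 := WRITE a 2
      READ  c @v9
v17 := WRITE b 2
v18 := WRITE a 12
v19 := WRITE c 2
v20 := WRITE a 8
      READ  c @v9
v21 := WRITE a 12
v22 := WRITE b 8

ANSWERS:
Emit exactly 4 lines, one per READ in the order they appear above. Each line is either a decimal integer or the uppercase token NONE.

v1: WRITE b=2  (b history now [(1, 2)])
v2: WRITE a=5  (a history now [(2, 5)])
READ a @v1: history=[(2, 5)] -> no version <= 1 -> NONE
v3: WRITE d=10  (d history now [(3, 10)])
v4: WRITE d=7  (d history now [(3, 10), (4, 7)])
v5: WRITE d=11  (d history now [(3, 10), (4, 7), (5, 11)])
v6: WRITE c=12  (c history now [(6, 12)])
READ c @v1: history=[(6, 12)] -> no version <= 1 -> NONE
v7: WRITE a=11  (a history now [(2, 5), (7, 11)])
v8: WRITE c=14  (c history now [(6, 12), (8, 14)])
v9: WRITE b=17  (b history now [(1, 2), (9, 17)])
v10: WRITE b=11  (b history now [(1, 2), (9, 17), (10, 11)])
v11: WRITE d=12  (d history now [(3, 10), (4, 7), (5, 11), (11, 12)])
v12: WRITE c=16  (c history now [(6, 12), (8, 14), (12, 16)])
v13: WRITE a=9  (a history now [(2, 5), (7, 11), (13, 9)])
v14: WRITE b=15  (b history now [(1, 2), (9, 17), (10, 11), (14, 15)])
v15: WRITE c=12  (c history now [(6, 12), (8, 14), (12, 16), (15, 12)])
v16: WRITE a=2  (a history now [(2, 5), (7, 11), (13, 9), (16, 2)])
READ c @v9: history=[(6, 12), (8, 14), (12, 16), (15, 12)] -> pick v8 -> 14
v17: WRITE b=2  (b history now [(1, 2), (9, 17), (10, 11), (14, 15), (17, 2)])
v18: WRITE a=12  (a history now [(2, 5), (7, 11), (13, 9), (16, 2), (18, 12)])
v19: WRITE c=2  (c history now [(6, 12), (8, 14), (12, 16), (15, 12), (19, 2)])
v20: WRITE a=8  (a history now [(2, 5), (7, 11), (13, 9), (16, 2), (18, 12), (20, 8)])
READ c @v9: history=[(6, 12), (8, 14), (12, 16), (15, 12), (19, 2)] -> pick v8 -> 14
v21: WRITE a=12  (a history now [(2, 5), (7, 11), (13, 9), (16, 2), (18, 12), (20, 8), (21, 12)])
v22: WRITE b=8  (b history now [(1, 2), (9, 17), (10, 11), (14, 15), (17, 2), (22, 8)])

Answer: NONE
NONE
14
14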